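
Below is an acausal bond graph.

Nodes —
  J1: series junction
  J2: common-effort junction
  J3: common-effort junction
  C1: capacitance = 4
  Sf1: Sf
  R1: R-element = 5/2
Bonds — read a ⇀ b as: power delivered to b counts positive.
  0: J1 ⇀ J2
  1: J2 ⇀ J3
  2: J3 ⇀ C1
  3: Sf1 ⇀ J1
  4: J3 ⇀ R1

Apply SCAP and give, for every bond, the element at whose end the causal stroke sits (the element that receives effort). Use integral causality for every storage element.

#0 |J1
#1 |J2
#2 |J3
#3 |Sf1
#4 |R1

bond 3 stroke at Sf1  (Sf1 fixes flow; stroke at Sf1)
bond 0 stroke at J1  (common-f at J1 fixed by 3)
bond 1 stroke at J2  (only one effort-in slot at J2)
bond 2 stroke at J3  (prefer integral on C1)
bond 4 stroke at R1  (0-jn J3 has e-setter on 2)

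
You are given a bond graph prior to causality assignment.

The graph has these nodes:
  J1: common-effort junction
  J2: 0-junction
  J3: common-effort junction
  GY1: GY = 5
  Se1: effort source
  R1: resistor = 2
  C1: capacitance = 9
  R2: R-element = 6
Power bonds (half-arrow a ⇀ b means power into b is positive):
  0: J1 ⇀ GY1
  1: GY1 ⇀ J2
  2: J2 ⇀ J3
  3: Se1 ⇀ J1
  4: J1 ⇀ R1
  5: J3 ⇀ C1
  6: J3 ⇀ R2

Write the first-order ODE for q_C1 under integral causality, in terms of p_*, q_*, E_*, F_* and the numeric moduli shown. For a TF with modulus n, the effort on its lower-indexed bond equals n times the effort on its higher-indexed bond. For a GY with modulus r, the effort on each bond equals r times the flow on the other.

#3 stroke at J1  (source Se1 imposes e)
#0 stroke at GY1  (0-jn J1 has e-setter on 3)
#4 stroke at R1  (J1 effort already set via bond 3)
#1 stroke at GY1  (GY1: gyrator matches bond 0)
#2 stroke at J2  (J2: last free bond brings effort in)
#5 stroke at J3  (C1 outputs effort q/C1)
#6 stroke at R2  (common-e at J3 fixed by 5)

dq_C1/dt = E_Se1/5 - q_C1/54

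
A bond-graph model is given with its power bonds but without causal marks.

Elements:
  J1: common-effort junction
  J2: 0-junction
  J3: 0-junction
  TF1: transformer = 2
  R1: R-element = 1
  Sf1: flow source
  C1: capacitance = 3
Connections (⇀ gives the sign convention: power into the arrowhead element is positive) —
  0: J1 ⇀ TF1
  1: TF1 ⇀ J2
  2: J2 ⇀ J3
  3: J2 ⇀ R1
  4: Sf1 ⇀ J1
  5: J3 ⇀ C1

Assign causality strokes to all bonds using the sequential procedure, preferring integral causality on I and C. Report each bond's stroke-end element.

b4 |Sf1  (Sf1 fixes flow; stroke at Sf1)
b0 |J1  (only one effort-in slot at J1)
b1 |TF1  (TF TF1: opposite of bond 0)
b5 |J3  (C1: C, integral causality)
b2 |J2  (0-jn J3 has e-setter on 5)
b3 |R1  (0-jn J2 has e-setter on 2)

bond 0 →J1
bond 1 →TF1
bond 2 →J2
bond 3 →R1
bond 4 →Sf1
bond 5 →J3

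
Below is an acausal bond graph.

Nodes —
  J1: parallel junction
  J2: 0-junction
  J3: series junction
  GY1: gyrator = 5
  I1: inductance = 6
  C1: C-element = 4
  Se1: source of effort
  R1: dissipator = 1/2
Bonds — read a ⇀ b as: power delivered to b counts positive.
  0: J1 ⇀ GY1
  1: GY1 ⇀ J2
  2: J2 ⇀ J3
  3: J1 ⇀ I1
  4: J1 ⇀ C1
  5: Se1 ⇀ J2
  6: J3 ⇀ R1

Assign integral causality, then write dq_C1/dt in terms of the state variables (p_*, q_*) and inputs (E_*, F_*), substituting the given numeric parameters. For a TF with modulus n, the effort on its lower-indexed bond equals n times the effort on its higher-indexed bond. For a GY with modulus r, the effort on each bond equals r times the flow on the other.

bond 5 stroke→J2  (source Se1 imposes e)
bond 1 stroke→GY1  (common-e at J2 fixed by 5)
bond 2 stroke→J3  (0-jn J2 has e-setter on 5)
bond 6 stroke→R1  (J3: last free bond brings flow in)
bond 0 stroke→GY1  (through GY1, causality inverts; strokes same side of GY1)
bond 3 stroke→I1  (prefer integral on I1)
bond 4 stroke→J1  (closing 0-jn rule on J1)

dq_C1/dt = -E_Se1/5 - p_I1/6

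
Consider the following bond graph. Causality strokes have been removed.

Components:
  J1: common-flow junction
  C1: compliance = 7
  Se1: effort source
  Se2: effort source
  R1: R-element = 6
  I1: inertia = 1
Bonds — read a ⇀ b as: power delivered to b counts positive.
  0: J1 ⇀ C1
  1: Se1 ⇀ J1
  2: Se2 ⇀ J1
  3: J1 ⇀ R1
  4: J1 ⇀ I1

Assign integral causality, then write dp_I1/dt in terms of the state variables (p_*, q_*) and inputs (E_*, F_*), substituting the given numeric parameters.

dp_I1/dt = E_Se1 + E_Se2 - 6*p_I1 - q_C1/7

β1 |J1  (Se1 fixes effort; stroke away)
β2 |J1  (Se2: effort source, stroke at far end)
β0 |J1  (C1: C, integral causality)
β4 |I1  (I1 outputs flow p/I1)
β3 |J1  (1-jn J1 has f-setter on 4)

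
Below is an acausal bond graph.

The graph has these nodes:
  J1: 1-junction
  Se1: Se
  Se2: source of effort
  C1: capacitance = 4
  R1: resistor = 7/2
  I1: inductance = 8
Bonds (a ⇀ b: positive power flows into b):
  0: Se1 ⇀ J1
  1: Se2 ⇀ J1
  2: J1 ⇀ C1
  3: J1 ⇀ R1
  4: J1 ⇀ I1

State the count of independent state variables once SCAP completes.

2  (C1, I1 all integral)

β0 stroke at J1  (Se1 fixes effort; stroke away)
β1 stroke at J1  (source Se2 imposes e)
β2 stroke at J1  (C1: C, integral causality)
β4 stroke at I1  (prefer integral on I1)
β3 stroke at J1  (common-f at J1 fixed by 4)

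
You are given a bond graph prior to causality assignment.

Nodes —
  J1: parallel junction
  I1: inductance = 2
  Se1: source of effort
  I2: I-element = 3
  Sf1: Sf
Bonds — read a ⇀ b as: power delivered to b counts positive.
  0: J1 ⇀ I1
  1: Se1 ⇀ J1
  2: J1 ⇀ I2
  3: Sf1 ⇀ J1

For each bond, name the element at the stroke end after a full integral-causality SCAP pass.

β0 |I1
β1 |J1
β2 |I2
β3 |Sf1

b1 stroke at J1  (Se1 fixes effort; stroke away)
b3 stroke at Sf1  (Sf1: flow source, stroke at near end)
b0 stroke at I1  (J1 effort already set via bond 1)
b2 stroke at I2  (J1 effort already set via bond 1)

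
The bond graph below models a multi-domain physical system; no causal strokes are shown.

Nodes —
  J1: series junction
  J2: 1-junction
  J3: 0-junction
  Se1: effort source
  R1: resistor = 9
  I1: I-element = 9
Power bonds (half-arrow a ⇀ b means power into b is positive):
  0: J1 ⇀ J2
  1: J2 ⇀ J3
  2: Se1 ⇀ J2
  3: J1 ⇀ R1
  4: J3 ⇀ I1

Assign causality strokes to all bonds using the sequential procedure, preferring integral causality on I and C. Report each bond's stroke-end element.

bond 0 →J2
bond 1 →J3
bond 2 →J2
bond 3 →J1
bond 4 →I1

b2 →J2  (Se1 fixes effort; stroke away)
b4 →I1  (I1 outputs flow p/I1)
b1 →J3  (only one effort-in slot at J3)
b0 →J2  (common-f at J2 fixed by 1)
b3 →J1  (J1: bond 0 brought flow, rest push out)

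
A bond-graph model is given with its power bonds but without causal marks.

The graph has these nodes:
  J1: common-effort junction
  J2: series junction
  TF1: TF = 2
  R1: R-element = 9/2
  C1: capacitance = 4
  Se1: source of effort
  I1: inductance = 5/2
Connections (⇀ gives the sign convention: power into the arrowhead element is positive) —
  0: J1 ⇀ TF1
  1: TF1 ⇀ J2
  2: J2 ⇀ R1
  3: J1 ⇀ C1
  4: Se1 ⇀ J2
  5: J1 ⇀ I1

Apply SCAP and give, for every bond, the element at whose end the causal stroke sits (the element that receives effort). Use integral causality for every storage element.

β0 |TF1
β1 |J2
β2 |R1
β3 |J1
β4 |J2
β5 |I1

bond 4 →J2  (Se1 fixes effort; stroke away)
bond 3 →J1  (prefer integral on C1)
bond 0 →TF1  (0-jn J1 has e-setter on 3)
bond 5 →I1  (J1: bond 3 brought effort, rest push out)
bond 1 →J2  (TF TF1: opposite of bond 0)
bond 2 →R1  (J2: last free bond brings flow in)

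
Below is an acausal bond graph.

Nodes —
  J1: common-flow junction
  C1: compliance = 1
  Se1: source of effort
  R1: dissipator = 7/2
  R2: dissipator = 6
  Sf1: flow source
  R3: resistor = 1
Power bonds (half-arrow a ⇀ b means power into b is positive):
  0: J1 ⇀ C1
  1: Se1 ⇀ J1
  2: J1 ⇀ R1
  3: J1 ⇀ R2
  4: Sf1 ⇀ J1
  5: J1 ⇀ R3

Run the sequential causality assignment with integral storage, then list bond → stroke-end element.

b1 |J1  (Se1: effort source, stroke at far end)
b4 |Sf1  (Sf1: flow source, stroke at near end)
b0 |J1  (J1 flow already set via bond 4)
b2 |J1  (J1 flow already set via bond 4)
b3 |J1  (common-f at J1 fixed by 4)
b5 |J1  (J1 flow already set via bond 4)

#0 →J1
#1 →J1
#2 →J1
#3 →J1
#4 →Sf1
#5 →J1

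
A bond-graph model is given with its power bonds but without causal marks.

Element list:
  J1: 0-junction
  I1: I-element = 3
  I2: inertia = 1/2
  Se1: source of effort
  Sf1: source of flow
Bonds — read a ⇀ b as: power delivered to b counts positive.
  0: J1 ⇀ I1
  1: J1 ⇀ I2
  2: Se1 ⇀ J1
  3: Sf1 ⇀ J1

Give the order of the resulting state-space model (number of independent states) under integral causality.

2  (I1, I2 all integral)

bond 2 →J1  (Se1: effort source, stroke at far end)
bond 3 →Sf1  (Sf1 fixes flow; stroke at Sf1)
bond 0 →I1  (common-e at J1 fixed by 2)
bond 1 →I2  (J1 effort already set via bond 2)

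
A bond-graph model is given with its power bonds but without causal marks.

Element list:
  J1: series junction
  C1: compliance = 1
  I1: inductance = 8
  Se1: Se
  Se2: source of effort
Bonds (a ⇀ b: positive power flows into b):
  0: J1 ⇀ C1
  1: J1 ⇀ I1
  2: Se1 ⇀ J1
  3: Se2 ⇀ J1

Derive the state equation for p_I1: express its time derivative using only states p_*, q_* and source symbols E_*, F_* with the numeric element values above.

dp_I1/dt = E_Se1 + E_Se2 - q_C1

#2 |J1  (Se1 (Se) sets effort on bond)
#3 |J1  (Se2: effort source, stroke at far end)
#0 |J1  (C1 integral (e out))
#1 |I1  (J1: last free bond brings flow in)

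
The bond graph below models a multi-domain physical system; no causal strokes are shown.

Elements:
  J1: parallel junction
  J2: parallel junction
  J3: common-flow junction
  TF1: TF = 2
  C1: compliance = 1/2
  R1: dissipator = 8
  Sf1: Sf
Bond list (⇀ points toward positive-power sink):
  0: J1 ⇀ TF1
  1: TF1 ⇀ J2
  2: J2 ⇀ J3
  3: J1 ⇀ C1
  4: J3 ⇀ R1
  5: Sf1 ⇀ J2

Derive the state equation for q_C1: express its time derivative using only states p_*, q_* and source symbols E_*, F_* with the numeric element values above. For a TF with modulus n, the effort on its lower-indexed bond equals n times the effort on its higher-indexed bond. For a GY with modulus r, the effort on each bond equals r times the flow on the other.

dq_C1/dt = F_Sf1/2 - q_C1/16

#5 stroke→Sf1  (source Sf1 imposes f)
#3 stroke→J1  (prefer integral on C1)
#0 stroke→TF1  (J1: bond 3 brought effort, rest push out)
#1 stroke→J2  (TF1 one-in-one-out from 0)
#2 stroke→J3  (common-e at J2 fixed by 1)
#4 stroke→R1  (only one flow-in slot at J3)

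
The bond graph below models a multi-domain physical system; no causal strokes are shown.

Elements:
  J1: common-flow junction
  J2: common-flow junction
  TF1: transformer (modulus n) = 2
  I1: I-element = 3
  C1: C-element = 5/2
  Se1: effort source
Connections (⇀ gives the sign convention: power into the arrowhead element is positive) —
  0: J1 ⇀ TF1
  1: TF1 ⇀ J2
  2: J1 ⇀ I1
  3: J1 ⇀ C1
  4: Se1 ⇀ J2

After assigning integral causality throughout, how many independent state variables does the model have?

β4 |J2  (source Se1 imposes e)
β1 |TF1  (closing 1-jn rule on J2)
β0 |J1  (TF1: transformer flips bond 1)
β2 |I1  (prefer integral on I1)
β3 |J1  (common-f at J1 fixed by 2)

2  (C1, I1 all integral)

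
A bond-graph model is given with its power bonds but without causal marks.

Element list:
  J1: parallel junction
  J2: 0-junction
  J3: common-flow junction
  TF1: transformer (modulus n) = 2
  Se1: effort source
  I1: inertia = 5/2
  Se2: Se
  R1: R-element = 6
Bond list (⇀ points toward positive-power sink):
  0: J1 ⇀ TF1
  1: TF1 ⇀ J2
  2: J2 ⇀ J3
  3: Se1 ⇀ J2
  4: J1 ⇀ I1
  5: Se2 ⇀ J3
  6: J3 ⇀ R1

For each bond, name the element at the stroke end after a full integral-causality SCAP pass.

#0 |J1
#1 |TF1
#2 |J3
#3 |J2
#4 |I1
#5 |J3
#6 |R1

β3 →J2  (Se1: effort source, stroke at far end)
β5 →J3  (Se2: effort source, stroke at far end)
β1 →TF1  (J2 effort already set via bond 3)
β2 →J3  (common-e at J2 fixed by 3)
β6 →R1  (J3 needs exactly one f-in)
β0 →J1  (TF TF1: opposite of bond 1)
β4 →I1  (common-e at J1 fixed by 0)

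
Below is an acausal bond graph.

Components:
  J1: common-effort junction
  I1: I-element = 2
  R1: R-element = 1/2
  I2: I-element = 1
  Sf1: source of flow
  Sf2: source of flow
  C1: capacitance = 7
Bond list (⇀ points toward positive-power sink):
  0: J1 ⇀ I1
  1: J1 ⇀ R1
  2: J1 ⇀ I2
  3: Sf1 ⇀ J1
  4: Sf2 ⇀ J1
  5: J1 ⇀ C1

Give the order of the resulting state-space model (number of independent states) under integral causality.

3  (C1, I1, I2 all integral)

β3 |Sf1  (Sf1 fixes flow; stroke at Sf1)
β4 |Sf2  (Sf2 fixes flow; stroke at Sf2)
β0 |I1  (I1 integral (f out))
β2 |I2  (prefer integral on I2)
β5 |J1  (prefer integral on C1)
β1 |R1  (common-e at J1 fixed by 5)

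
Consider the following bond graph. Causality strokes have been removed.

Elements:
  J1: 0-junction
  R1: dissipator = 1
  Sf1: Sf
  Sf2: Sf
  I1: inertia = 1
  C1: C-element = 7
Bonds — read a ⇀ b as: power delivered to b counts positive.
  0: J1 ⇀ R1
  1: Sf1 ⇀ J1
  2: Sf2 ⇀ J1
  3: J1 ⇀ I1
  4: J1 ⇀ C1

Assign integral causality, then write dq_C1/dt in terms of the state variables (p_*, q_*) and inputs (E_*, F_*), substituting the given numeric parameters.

dq_C1/dt = F_Sf1 + F_Sf2 - p_I1 - q_C1/7

bond 1 |Sf1  (Sf1 (Sf) sets flow on bond)
bond 2 |Sf2  (Sf2 (Sf) sets flow on bond)
bond 3 |I1  (I1: I, integral causality)
bond 4 |J1  (C1: C, integral causality)
bond 0 |R1  (J1: bond 4 brought effort, rest push out)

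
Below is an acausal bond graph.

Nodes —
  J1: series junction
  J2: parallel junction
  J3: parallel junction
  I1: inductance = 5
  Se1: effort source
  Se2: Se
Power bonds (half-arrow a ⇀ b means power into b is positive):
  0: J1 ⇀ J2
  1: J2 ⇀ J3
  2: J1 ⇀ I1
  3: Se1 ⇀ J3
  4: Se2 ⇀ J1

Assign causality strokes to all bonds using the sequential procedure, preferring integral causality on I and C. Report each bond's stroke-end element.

β3 |J3  (Se1 (Se) sets effort on bond)
β4 |J1  (Se2 fixes effort; stroke away)
β1 |J2  (common-e at J3 fixed by 3)
β0 |J1  (common-e at J2 fixed by 1)
β2 |I1  (closing 1-jn rule on J1)

β0 stroke at J1
β1 stroke at J2
β2 stroke at I1
β3 stroke at J3
β4 stroke at J1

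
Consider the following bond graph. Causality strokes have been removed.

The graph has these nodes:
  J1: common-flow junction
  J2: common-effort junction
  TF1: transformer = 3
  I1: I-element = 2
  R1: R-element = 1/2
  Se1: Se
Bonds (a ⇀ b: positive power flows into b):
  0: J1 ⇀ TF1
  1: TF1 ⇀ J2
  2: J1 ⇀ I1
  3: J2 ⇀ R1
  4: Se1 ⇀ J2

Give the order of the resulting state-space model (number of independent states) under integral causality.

1  (I1 all integral)

β4 stroke at J2  (source Se1 imposes e)
β1 stroke at TF1  (common-e at J2 fixed by 4)
β3 stroke at R1  (J2 effort already set via bond 4)
β0 stroke at J1  (TF1: transformer flips bond 1)
β2 stroke at I1  (only one flow-in slot at J1)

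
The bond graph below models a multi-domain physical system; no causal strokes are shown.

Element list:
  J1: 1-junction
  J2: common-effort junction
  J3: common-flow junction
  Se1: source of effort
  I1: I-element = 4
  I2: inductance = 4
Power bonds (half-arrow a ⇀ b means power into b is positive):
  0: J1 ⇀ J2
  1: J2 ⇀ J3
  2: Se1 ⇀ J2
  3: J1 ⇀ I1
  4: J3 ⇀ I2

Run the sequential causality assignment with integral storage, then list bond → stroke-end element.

bond 0 stroke→J1
bond 1 stroke→J3
bond 2 stroke→J2
bond 3 stroke→I1
bond 4 stroke→I2

#2 stroke→J2  (Se1 (Se) sets effort on bond)
#0 stroke→J1  (0-jn J2 has e-setter on 2)
#1 stroke→J3  (common-e at J2 fixed by 2)
#4 stroke→I2  (J3 needs exactly one f-in)
#3 stroke→I1  (only one flow-in slot at J1)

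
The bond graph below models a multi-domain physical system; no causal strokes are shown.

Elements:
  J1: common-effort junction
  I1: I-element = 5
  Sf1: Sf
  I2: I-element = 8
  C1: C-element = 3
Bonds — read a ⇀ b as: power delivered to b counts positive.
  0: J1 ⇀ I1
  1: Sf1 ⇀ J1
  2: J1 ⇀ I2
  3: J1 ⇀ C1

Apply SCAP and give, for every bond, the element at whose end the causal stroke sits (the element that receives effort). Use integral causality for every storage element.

β0 stroke at I1
β1 stroke at Sf1
β2 stroke at I2
β3 stroke at J1

β1 stroke at Sf1  (Sf1 (Sf) sets flow on bond)
β0 stroke at I1  (I1 integral (f out))
β2 stroke at I2  (prefer integral on I2)
β3 stroke at J1  (closing 0-jn rule on J1)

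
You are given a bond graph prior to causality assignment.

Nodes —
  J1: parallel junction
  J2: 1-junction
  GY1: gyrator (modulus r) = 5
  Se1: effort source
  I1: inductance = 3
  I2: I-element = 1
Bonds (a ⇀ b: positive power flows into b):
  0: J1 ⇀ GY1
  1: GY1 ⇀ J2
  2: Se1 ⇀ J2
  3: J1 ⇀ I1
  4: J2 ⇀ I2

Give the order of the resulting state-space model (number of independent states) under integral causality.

2  (I1, I2 all integral)

b2 →J2  (Se1 (Se) sets effort on bond)
b3 →I1  (I1 integral (f out))
b0 →J1  (closing 0-jn rule on J1)
b1 →J2  (through GY1, causality inverts; strokes same side of GY1)
b4 →I2  (J2 needs exactly one f-in)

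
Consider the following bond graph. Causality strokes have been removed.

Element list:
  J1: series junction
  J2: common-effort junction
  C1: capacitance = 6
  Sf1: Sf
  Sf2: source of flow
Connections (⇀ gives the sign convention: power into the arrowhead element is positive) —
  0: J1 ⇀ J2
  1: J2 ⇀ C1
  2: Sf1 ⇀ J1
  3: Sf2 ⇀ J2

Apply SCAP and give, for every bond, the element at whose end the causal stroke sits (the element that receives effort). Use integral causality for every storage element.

#2 →Sf1  (Sf1: flow source, stroke at near end)
#3 →Sf2  (Sf2 fixes flow; stroke at Sf2)
#0 →J1  (J1 flow already set via bond 2)
#1 →J2  (J2: last free bond brings effort in)

#0 |J1
#1 |J2
#2 |Sf1
#3 |Sf2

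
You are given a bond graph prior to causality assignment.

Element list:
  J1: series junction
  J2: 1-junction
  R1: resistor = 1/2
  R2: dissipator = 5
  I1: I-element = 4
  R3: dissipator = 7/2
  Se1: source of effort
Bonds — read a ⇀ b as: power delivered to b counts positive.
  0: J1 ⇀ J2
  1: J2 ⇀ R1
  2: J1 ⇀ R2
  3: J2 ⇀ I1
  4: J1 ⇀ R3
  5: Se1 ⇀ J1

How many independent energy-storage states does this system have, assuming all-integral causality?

1  (I1 all integral)

#5 →J1  (Se1: effort source, stroke at far end)
#3 →I1  (prefer integral on I1)
#0 →J2  (common-f at J2 fixed by 3)
#1 →J2  (J2 flow already set via bond 3)
#2 →J1  (common-f at J1 fixed by 0)
#4 →J1  (common-f at J1 fixed by 0)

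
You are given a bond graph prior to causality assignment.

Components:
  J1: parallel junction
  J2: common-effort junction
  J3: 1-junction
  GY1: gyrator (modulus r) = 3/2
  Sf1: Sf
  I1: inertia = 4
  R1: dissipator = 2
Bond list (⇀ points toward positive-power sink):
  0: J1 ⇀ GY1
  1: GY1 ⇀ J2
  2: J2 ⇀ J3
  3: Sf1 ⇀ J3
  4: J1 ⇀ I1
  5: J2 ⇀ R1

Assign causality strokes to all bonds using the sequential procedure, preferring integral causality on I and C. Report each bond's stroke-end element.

#0 stroke at J1
#1 stroke at J2
#2 stroke at J3
#3 stroke at Sf1
#4 stroke at I1
#5 stroke at R1

b3 stroke→Sf1  (Sf1: flow source, stroke at near end)
b2 stroke→J3  (common-f at J3 fixed by 3)
b4 stroke→I1  (I1 outputs flow p/I1)
b0 stroke→J1  (J1 needs exactly one e-in)
b1 stroke→J2  (GY1 both-in/both-out from 0)
b5 stroke→R1  (common-e at J2 fixed by 1)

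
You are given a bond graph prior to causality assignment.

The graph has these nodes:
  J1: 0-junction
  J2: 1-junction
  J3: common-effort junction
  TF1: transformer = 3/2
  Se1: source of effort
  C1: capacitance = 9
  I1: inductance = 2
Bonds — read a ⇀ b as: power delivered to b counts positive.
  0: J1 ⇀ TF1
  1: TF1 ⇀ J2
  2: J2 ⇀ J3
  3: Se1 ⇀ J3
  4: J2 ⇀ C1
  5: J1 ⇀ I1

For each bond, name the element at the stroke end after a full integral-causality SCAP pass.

bond 0 |J1
bond 1 |TF1
bond 2 |J2
bond 3 |J3
bond 4 |J2
bond 5 |I1

b3 |J3  (Se1 fixes effort; stroke away)
b2 |J2  (J3 effort already set via bond 3)
b4 |J2  (prefer integral on C1)
b1 |TF1  (J2 needs exactly one f-in)
b0 |J1  (TF1 one-in-one-out from 1)
b5 |I1  (J1 effort already set via bond 0)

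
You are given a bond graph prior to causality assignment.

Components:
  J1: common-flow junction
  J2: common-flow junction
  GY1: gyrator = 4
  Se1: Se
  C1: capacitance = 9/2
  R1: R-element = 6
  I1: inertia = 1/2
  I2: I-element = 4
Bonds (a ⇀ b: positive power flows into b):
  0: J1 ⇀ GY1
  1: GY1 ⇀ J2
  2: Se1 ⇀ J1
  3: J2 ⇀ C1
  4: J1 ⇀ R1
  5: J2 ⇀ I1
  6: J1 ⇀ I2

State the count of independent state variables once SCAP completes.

3  (C1, I1, I2 all integral)

b2 stroke at J1  (Se1 fixes effort; stroke away)
b3 stroke at J2  (C1: C, integral causality)
b5 stroke at I1  (I1: I, integral causality)
b1 stroke at J2  (1-jn J2 has f-setter on 5)
b0 stroke at J1  (GY1: gyrator matches bond 1)
b6 stroke at I2  (I2: I, integral causality)
b4 stroke at J1  (J1: bond 6 brought flow, rest push out)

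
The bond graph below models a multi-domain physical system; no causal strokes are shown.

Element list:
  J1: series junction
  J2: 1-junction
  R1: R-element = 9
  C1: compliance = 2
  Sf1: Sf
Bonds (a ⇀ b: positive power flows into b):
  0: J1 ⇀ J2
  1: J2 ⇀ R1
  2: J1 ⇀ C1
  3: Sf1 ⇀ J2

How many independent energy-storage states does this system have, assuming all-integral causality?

1  (C1 all integral)

#3 →Sf1  (source Sf1 imposes f)
#0 →J2  (1-jn J2 has f-setter on 3)
#1 →J2  (1-jn J2 has f-setter on 3)
#2 →J1  (common-f at J1 fixed by 0)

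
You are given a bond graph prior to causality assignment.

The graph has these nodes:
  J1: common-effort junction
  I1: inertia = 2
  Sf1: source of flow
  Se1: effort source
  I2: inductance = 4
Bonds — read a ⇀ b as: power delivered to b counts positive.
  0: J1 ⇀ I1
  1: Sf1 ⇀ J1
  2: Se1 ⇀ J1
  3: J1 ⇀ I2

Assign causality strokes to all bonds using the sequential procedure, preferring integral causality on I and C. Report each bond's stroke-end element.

bond 0 stroke at I1
bond 1 stroke at Sf1
bond 2 stroke at J1
bond 3 stroke at I2

b1 stroke→Sf1  (Sf1: flow source, stroke at near end)
b2 stroke→J1  (Se1 (Se) sets effort on bond)
b0 stroke→I1  (J1: bond 2 brought effort, rest push out)
b3 stroke→I2  (0-jn J1 has e-setter on 2)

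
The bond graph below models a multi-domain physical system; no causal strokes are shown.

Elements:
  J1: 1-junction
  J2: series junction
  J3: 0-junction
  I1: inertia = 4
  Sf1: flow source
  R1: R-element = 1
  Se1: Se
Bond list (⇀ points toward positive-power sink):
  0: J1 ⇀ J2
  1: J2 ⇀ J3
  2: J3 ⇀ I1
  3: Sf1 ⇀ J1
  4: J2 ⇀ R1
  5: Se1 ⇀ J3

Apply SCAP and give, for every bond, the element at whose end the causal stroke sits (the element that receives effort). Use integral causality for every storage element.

#3 stroke at Sf1  (Sf1 fixes flow; stroke at Sf1)
#5 stroke at J3  (Se1: effort source, stroke at far end)
#0 stroke at J1  (common-f at J1 fixed by 3)
#1 stroke at J2  (1-jn J2 has f-setter on 0)
#4 stroke at J2  (J2: bond 0 brought flow, rest push out)
#2 stroke at I1  (common-e at J3 fixed by 5)

bond 0 stroke→J1
bond 1 stroke→J2
bond 2 stroke→I1
bond 3 stroke→Sf1
bond 4 stroke→J2
bond 5 stroke→J3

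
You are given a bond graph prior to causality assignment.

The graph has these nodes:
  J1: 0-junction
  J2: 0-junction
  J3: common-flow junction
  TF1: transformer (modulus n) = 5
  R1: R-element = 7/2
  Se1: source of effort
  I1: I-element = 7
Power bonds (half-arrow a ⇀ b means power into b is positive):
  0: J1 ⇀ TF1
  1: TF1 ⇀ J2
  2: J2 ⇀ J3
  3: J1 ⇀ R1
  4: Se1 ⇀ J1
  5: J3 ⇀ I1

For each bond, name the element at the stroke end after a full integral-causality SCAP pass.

#4 →J1  (source Se1 imposes e)
#0 →TF1  (common-e at J1 fixed by 4)
#3 →R1  (J1 effort already set via bond 4)
#1 →J2  (TF1 one-in-one-out from 0)
#2 →J3  (common-e at J2 fixed by 1)
#5 →I1  (only one flow-in slot at J3)

b0 |TF1
b1 |J2
b2 |J3
b3 |R1
b4 |J1
b5 |I1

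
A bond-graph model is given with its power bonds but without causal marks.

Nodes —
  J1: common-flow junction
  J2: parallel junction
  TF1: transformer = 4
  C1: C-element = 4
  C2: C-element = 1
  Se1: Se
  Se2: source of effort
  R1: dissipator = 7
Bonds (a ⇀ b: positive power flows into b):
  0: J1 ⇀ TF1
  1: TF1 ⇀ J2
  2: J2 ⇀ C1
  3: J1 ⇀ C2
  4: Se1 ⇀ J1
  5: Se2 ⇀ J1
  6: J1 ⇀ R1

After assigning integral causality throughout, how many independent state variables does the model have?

2  (C1, C2 all integral)

#4 stroke at J1  (Se1 (Se) sets effort on bond)
#5 stroke at J1  (Se2 fixes effort; stroke away)
#2 stroke at J2  (C1 integral (e out))
#1 stroke at TF1  (J2: bond 2 brought effort, rest push out)
#0 stroke at J1  (through TF1, causality passes straight; one stroke at TF1)
#3 stroke at J1  (C2 integral (e out))
#6 stroke at R1  (closing 1-jn rule on J1)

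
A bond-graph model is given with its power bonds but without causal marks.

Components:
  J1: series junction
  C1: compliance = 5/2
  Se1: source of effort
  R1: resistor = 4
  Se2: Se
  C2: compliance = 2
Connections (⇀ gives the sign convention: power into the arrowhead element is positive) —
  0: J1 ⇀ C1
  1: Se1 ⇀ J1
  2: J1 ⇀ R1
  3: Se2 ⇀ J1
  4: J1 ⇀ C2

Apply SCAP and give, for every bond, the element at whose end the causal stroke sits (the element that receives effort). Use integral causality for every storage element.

#0 stroke→J1
#1 stroke→J1
#2 stroke→R1
#3 stroke→J1
#4 stroke→J1

#1 stroke at J1  (source Se1 imposes e)
#3 stroke at J1  (source Se2 imposes e)
#0 stroke at J1  (C1: C, integral causality)
#4 stroke at J1  (prefer integral on C2)
#2 stroke at R1  (closing 1-jn rule on J1)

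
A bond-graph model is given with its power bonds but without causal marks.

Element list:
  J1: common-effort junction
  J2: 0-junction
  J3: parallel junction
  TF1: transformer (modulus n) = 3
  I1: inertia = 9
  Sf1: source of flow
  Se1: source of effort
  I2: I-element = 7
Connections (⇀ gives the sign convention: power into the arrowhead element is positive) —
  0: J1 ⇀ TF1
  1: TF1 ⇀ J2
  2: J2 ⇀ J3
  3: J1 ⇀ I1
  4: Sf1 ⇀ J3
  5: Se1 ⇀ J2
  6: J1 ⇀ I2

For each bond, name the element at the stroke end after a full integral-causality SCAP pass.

bond 0 →J1
bond 1 →TF1
bond 2 →J3
bond 3 →I1
bond 4 →Sf1
bond 5 →J2
bond 6 →I2

bond 4 →Sf1  (source Sf1 imposes f)
bond 5 →J2  (source Se1 imposes e)
bond 1 →TF1  (J2: bond 5 brought effort, rest push out)
bond 2 →J3  (J2: bond 5 brought effort, rest push out)
bond 0 →J1  (through TF1, causality passes straight; one stroke at TF1)
bond 3 →I1  (0-jn J1 has e-setter on 0)
bond 6 →I2  (J1: bond 0 brought effort, rest push out)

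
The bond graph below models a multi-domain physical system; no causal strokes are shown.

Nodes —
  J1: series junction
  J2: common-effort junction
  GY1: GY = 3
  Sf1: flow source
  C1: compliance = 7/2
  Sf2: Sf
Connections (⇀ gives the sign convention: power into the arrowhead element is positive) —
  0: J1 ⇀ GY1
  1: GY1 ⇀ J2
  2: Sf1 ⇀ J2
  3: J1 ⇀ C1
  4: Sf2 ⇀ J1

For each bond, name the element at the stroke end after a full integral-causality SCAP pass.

bond 2 stroke→Sf1  (Sf1 (Sf) sets flow on bond)
bond 4 stroke→Sf2  (source Sf2 imposes f)
bond 0 stroke→J1  (1-jn J1 has f-setter on 4)
bond 3 stroke→J1  (J1 flow already set via bond 4)
bond 1 stroke→J2  (only one effort-in slot at J2)

β0 stroke at J1
β1 stroke at J2
β2 stroke at Sf1
β3 stroke at J1
β4 stroke at Sf2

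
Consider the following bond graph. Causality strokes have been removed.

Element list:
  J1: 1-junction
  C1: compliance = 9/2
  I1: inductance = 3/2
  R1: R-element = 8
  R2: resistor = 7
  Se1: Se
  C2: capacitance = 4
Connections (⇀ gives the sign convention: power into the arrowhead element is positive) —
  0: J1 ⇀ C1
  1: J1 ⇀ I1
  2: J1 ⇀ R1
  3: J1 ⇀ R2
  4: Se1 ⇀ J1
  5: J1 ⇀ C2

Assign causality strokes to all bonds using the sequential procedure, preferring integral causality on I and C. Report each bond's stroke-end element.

bond 0 |J1
bond 1 |I1
bond 2 |J1
bond 3 |J1
bond 4 |J1
bond 5 |J1

β4 stroke at J1  (Se1: effort source, stroke at far end)
β0 stroke at J1  (C1 integral (e out))
β1 stroke at I1  (prefer integral on I1)
β2 stroke at J1  (J1 flow already set via bond 1)
β3 stroke at J1  (J1: bond 1 brought flow, rest push out)
β5 stroke at J1  (J1 flow already set via bond 1)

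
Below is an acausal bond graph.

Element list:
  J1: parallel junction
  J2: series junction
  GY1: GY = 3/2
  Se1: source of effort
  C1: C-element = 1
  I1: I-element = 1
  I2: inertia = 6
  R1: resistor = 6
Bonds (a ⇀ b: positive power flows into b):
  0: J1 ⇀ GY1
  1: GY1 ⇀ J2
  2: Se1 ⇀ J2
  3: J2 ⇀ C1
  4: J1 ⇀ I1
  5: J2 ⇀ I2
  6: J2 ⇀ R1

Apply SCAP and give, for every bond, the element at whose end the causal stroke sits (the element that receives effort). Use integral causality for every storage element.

b2 stroke at J2  (source Se1 imposes e)
b3 stroke at J2  (C1 integral (e out))
b4 stroke at I1  (I1 outputs flow p/I1)
b0 stroke at J1  (J1: last free bond brings effort in)
b1 stroke at J2  (GY1 both-in/both-out from 0)
b5 stroke at I2  (I2: I, integral causality)
b6 stroke at J2  (J2 flow already set via bond 5)

b0 →J1
b1 →J2
b2 →J2
b3 →J2
b4 →I1
b5 →I2
b6 →J2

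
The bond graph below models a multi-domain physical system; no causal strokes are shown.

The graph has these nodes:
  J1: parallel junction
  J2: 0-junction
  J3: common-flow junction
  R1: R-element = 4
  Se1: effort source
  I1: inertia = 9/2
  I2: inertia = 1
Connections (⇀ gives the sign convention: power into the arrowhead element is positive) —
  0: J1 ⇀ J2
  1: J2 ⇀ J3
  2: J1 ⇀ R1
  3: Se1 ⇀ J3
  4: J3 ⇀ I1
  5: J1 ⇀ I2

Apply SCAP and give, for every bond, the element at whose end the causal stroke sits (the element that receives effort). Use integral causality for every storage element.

bond 0 |J2
bond 1 |J3
bond 2 |J1
bond 3 |J3
bond 4 |I1
bond 5 |I2

bond 3 |J3  (source Se1 imposes e)
bond 4 |I1  (I1 outputs flow p/I1)
bond 1 |J3  (J3 flow already set via bond 4)
bond 0 |J2  (J2: last free bond brings effort in)
bond 5 |I2  (I2 integral (f out))
bond 2 |J1  (J1: last free bond brings effort in)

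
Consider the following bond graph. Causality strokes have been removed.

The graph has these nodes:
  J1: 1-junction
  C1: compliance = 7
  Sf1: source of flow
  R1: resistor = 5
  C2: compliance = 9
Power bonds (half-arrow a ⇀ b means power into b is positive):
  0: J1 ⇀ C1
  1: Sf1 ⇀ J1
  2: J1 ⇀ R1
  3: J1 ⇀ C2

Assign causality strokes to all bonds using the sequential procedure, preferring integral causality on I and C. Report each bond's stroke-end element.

β1 |Sf1  (Sf1 fixes flow; stroke at Sf1)
β0 |J1  (J1: bond 1 brought flow, rest push out)
β2 |J1  (J1: bond 1 brought flow, rest push out)
β3 |J1  (common-f at J1 fixed by 1)

#0 |J1
#1 |Sf1
#2 |J1
#3 |J1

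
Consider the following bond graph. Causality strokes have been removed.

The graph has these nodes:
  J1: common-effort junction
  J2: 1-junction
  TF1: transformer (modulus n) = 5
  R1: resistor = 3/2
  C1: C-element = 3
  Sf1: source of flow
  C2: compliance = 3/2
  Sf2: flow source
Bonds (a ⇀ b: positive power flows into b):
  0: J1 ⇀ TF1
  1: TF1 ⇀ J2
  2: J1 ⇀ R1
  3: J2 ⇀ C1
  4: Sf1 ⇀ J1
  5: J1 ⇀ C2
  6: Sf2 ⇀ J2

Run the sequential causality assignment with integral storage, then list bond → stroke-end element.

b4 |Sf1  (source Sf1 imposes f)
b6 |Sf2  (source Sf2 imposes f)
b1 |J2  (J2 flow already set via bond 6)
b3 |J2  (common-f at J2 fixed by 6)
b0 |TF1  (TF1: transformer flips bond 1)
b5 |J1  (C2 outputs effort q/C2)
b2 |R1  (J1: bond 5 brought effort, rest push out)

b0 |TF1
b1 |J2
b2 |R1
b3 |J2
b4 |Sf1
b5 |J1
b6 |Sf2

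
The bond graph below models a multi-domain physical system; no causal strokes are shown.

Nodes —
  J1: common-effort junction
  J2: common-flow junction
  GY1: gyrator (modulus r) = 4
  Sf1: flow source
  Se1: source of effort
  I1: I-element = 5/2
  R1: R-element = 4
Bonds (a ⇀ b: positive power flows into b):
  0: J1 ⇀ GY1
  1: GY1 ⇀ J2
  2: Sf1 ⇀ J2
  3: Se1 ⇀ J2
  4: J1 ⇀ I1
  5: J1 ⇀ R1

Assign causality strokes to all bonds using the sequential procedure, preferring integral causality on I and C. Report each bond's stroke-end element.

bond 2 stroke→Sf1  (Sf1 (Sf) sets flow on bond)
bond 3 stroke→J2  (source Se1 imposes e)
bond 1 stroke→J2  (1-jn J2 has f-setter on 2)
bond 0 stroke→J1  (through GY1, causality inverts; strokes same side of GY1)
bond 4 stroke→I1  (J1: bond 0 brought effort, rest push out)
bond 5 stroke→R1  (J1 effort already set via bond 0)

bond 0 →J1
bond 1 →J2
bond 2 →Sf1
bond 3 →J2
bond 4 →I1
bond 5 →R1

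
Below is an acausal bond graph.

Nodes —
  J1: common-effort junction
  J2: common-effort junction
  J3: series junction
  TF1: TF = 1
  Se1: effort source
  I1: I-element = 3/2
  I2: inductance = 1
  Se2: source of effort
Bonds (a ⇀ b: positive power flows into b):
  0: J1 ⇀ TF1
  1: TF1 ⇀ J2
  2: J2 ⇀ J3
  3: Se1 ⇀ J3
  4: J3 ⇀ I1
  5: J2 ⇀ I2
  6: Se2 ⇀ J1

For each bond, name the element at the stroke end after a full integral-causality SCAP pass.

b0 →TF1
b1 →J2
b2 →J3
b3 →J3
b4 →I1
b5 →I2
b6 →J1

#3 →J3  (Se1: effort source, stroke at far end)
#6 →J1  (Se2 (Se) sets effort on bond)
#0 →TF1  (0-jn J1 has e-setter on 6)
#1 →J2  (TF1: transformer flips bond 0)
#2 →J3  (0-jn J2 has e-setter on 1)
#5 →I2  (common-e at J2 fixed by 1)
#4 →I1  (closing 1-jn rule on J3)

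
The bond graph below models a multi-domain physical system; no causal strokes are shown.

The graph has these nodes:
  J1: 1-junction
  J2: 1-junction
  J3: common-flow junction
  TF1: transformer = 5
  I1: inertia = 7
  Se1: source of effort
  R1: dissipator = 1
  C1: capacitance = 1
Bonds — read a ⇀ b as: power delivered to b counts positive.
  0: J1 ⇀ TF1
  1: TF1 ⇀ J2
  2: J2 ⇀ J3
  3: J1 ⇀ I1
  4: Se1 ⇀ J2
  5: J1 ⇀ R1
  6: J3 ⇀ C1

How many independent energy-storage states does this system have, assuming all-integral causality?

2  (C1, I1 all integral)

bond 4 |J2  (source Se1 imposes e)
bond 3 |I1  (I1: I, integral causality)
bond 0 |J1  (J1 flow already set via bond 3)
bond 5 |J1  (1-jn J1 has f-setter on 3)
bond 1 |TF1  (through TF1, causality passes straight; one stroke at TF1)
bond 2 |J2  (1-jn J2 has f-setter on 1)
bond 6 |J3  (1-jn J3 has f-setter on 2)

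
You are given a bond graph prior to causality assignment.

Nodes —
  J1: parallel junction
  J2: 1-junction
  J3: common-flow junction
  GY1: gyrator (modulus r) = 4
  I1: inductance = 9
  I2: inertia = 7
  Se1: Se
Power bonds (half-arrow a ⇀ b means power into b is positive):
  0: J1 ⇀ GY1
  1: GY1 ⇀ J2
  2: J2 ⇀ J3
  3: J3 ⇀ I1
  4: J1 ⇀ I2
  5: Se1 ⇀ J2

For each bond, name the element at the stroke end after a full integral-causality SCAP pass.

β5 |J2  (Se1: effort source, stroke at far end)
β3 |I1  (I1: I, integral causality)
β2 |J3  (common-f at J3 fixed by 3)
β1 |J2  (common-f at J2 fixed by 2)
β0 |J1  (GY1: gyrator matches bond 1)
β4 |I2  (J1 effort already set via bond 0)

β0 stroke at J1
β1 stroke at J2
β2 stroke at J3
β3 stroke at I1
β4 stroke at I2
β5 stroke at J2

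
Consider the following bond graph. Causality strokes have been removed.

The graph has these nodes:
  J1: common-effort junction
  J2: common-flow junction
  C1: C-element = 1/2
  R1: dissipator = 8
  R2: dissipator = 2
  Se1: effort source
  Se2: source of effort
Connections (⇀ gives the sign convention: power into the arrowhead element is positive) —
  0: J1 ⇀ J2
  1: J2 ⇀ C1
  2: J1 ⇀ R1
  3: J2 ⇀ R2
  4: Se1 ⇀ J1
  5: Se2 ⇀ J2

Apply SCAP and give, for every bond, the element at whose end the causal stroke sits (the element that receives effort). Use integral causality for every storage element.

b0 |J2
b1 |J2
b2 |R1
b3 |R2
b4 |J1
b5 |J2

β4 |J1  (Se1 fixes effort; stroke away)
β5 |J2  (Se2 (Se) sets effort on bond)
β0 |J2  (J1 effort already set via bond 4)
β2 |R1  (common-e at J1 fixed by 4)
β1 |J2  (C1 integral (e out))
β3 |R2  (closing 1-jn rule on J2)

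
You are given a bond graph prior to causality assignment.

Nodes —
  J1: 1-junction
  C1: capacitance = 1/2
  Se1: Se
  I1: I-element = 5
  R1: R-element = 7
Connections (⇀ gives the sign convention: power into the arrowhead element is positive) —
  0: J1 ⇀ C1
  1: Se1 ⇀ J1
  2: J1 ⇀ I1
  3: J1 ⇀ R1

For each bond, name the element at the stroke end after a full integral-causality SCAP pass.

b1 stroke at J1  (Se1: effort source, stroke at far end)
b0 stroke at J1  (C1 integral (e out))
b2 stroke at I1  (I1: I, integral causality)
b3 stroke at J1  (J1: bond 2 brought flow, rest push out)

β0 |J1
β1 |J1
β2 |I1
β3 |J1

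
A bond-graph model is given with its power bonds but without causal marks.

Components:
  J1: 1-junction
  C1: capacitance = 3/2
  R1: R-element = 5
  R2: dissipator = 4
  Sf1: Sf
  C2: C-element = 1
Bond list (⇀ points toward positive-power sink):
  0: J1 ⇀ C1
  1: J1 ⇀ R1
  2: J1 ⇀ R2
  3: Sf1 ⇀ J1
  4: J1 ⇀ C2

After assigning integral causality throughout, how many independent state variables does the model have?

β3 stroke at Sf1  (source Sf1 imposes f)
β0 stroke at J1  (J1 flow already set via bond 3)
β1 stroke at J1  (common-f at J1 fixed by 3)
β2 stroke at J1  (J1 flow already set via bond 3)
β4 stroke at J1  (common-f at J1 fixed by 3)

2  (C1, C2 all integral)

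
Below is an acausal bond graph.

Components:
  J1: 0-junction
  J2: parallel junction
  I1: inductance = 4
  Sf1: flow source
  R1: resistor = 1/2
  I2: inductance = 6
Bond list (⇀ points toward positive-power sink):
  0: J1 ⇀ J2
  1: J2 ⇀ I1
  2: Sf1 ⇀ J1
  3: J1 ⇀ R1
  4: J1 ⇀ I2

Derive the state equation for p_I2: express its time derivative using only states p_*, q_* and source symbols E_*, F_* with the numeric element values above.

dp_I2/dt = F_Sf1/2 - p_I1/8 - p_I2/12

bond 2 stroke at Sf1  (Sf1 (Sf) sets flow on bond)
bond 1 stroke at I1  (I1 integral (f out))
bond 0 stroke at J2  (J2 needs exactly one e-in)
bond 4 stroke at I2  (I2 outputs flow p/I2)
bond 3 stroke at J1  (only one effort-in slot at J1)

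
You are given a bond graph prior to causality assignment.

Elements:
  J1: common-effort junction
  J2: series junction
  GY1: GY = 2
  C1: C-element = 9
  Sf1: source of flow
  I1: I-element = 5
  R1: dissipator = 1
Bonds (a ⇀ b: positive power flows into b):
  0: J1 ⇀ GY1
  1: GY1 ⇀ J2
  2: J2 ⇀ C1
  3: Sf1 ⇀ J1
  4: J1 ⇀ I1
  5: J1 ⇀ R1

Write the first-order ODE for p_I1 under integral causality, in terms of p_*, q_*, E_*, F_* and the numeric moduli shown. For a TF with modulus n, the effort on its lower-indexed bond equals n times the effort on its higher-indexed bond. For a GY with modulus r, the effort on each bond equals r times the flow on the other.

dp_I1/dt = F_Sf1 - p_I1/5 - q_C1/18

#3 →Sf1  (Sf1 fixes flow; stroke at Sf1)
#2 →J2  (prefer integral on C1)
#1 →GY1  (J2: last free bond brings flow in)
#0 →GY1  (GY1 both-in/both-out from 1)
#4 →I1  (prefer integral on I1)
#5 →J1  (J1: last free bond brings effort in)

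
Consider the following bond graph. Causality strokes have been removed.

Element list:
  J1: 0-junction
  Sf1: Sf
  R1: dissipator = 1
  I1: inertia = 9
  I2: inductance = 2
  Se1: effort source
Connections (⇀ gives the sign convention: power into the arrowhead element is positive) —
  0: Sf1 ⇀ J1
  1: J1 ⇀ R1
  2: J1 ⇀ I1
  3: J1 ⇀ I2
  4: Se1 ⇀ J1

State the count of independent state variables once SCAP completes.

2  (I1, I2 all integral)

b0 stroke at Sf1  (Sf1: flow source, stroke at near end)
b4 stroke at J1  (Se1: effort source, stroke at far end)
b1 stroke at R1  (common-e at J1 fixed by 4)
b2 stroke at I1  (J1: bond 4 brought effort, rest push out)
b3 stroke at I2  (J1: bond 4 brought effort, rest push out)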